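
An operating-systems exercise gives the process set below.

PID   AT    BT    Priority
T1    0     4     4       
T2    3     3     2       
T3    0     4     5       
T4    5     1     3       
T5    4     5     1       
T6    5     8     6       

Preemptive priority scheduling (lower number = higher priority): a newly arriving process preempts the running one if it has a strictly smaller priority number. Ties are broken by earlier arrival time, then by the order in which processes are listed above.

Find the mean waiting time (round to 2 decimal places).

Schedule: | T1 0-3 | T2 3-4 | T5 4-9 | T2 9-11 | T4 11-12 | T1 12-13 | T3 13-17 | T6 17-25 |
Completion: T1=13  T2=11  T3=17  T4=12  T5=9  T6=25
Turnaround (C−A): T1=13  T2=8  T3=17  T4=7  T5=5  T6=20
Waiting times: T1=9, T2=5, T3=13, T4=6, T5=0, T6=12
Average waiting = (9+5+13+6+0+12) / 6 = 45/6 = 7.50

7.50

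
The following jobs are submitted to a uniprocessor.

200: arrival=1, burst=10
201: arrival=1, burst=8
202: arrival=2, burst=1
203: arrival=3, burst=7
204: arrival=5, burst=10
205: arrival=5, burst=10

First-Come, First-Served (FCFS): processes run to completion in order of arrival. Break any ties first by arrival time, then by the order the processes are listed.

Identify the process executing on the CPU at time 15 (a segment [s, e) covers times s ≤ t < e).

Gantt: | idle 0-1 | 200 1-11 | 201 11-19 | 202 19-20 | 203 20-27 | 204 27-37 | 205 37-47 |
Completion: 200=11  201=19  202=20  203=27  204=37  205=47

201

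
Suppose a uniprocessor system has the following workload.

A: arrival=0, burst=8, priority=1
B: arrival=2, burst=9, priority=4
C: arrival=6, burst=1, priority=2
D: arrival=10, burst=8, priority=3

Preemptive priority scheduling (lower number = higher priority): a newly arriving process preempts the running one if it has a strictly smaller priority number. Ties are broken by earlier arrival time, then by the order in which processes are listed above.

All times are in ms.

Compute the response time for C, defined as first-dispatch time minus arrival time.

2

Schedule: | A 0-8 | C 8-9 | B 9-10 | D 10-18 | B 18-26 |
Completion: A=8  B=26  C=9  D=18
Response(C) = first start − arrival = 8 − 6 = 2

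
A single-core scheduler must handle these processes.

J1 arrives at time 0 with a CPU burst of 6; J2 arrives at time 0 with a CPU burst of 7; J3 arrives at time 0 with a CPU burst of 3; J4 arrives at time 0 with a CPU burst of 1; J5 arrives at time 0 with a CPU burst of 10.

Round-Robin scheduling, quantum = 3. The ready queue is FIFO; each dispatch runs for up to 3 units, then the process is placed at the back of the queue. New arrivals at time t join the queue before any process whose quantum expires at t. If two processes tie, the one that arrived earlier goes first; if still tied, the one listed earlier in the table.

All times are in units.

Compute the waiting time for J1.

10

Schedule: | J1 0-3 | J2 3-6 | J3 6-9 | J4 9-10 | J5 10-13 | J1 13-16 | J2 16-19 | J5 19-22 | J2 22-23 | J5 23-27 |
Completion: J1=16  J2=23  J3=9  J4=10  J5=27
Turnaround (C−A): J1=16  J2=23  J3=9  J4=10  J5=27
Waiting(J1) = turnaround − burst = 16 − 6 = 10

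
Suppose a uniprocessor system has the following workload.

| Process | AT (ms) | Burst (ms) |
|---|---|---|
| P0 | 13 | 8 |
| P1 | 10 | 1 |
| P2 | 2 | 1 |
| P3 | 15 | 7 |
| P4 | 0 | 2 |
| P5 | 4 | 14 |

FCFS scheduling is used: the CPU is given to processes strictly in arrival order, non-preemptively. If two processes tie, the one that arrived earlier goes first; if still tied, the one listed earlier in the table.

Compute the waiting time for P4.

Gantt: | P4 0-2 | P2 2-3 | idle 3-4 | P5 4-18 | P1 18-19 | P0 19-27 | P3 27-34 |
Completion: P0=27  P1=19  P2=3  P3=34  P4=2  P5=18
Waiting(P4) = turnaround − burst = 2 − 2 = 0

0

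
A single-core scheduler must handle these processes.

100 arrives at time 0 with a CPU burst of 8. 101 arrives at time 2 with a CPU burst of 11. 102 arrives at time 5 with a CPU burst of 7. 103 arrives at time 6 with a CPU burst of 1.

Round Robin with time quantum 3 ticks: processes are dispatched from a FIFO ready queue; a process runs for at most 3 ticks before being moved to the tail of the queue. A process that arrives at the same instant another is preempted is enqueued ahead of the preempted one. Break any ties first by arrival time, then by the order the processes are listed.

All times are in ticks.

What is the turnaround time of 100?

18

Gantt: | 100 0-3 | 101 3-6 | 100 6-9 | 102 9-12 | 103 12-13 | 101 13-16 | 100 16-18 | 102 18-21 | 101 21-24 | 102 24-25 | 101 25-27 |
Completion: 100=18  101=27  102=25  103=13
Turnaround(100) = completion − arrival = 18 − 0 = 18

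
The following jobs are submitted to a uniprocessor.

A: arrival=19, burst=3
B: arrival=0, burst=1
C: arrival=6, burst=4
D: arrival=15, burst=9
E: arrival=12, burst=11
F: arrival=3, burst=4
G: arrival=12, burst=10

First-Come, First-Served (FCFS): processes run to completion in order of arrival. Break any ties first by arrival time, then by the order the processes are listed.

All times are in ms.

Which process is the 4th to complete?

E

Gantt: | B 0-1 | idle 1-3 | F 3-7 | C 7-11 | idle 11-12 | E 12-23 | G 23-33 | D 33-42 | A 42-45 |
Completion: A=45  B=1  C=11  D=42  E=23  F=7  G=33
Turnaround (C−A): A=26  B=1  C=5  D=27  E=11  F=4  G=21
Finish order: B → F → C → E → G → D → A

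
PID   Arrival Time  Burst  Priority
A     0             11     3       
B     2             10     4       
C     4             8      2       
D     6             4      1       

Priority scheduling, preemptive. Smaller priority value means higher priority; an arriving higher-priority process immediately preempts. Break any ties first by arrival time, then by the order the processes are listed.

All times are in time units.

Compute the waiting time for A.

Timeline: | A 0-4 | C 4-6 | D 6-10 | C 10-16 | A 16-23 | B 23-33 |
Completion: A=23  B=33  C=16  D=10
Waiting(A) = turnaround − burst = 23 − 11 = 12

12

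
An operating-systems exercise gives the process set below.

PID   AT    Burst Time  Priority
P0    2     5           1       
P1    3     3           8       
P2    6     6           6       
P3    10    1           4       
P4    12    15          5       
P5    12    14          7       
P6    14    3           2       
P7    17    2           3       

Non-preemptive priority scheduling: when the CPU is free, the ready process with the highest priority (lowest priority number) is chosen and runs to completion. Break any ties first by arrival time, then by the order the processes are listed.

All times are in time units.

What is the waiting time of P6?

Gantt: | idle 0-2 | P0 2-7 | P2 7-13 | P3 13-14 | P6 14-17 | P7 17-19 | P4 19-34 | P5 34-48 | P1 48-51 |
Completion: P0=7  P1=51  P2=13  P3=14  P4=34  P5=48  P6=17  P7=19
Waiting(P6) = turnaround − burst = 3 − 3 = 0

0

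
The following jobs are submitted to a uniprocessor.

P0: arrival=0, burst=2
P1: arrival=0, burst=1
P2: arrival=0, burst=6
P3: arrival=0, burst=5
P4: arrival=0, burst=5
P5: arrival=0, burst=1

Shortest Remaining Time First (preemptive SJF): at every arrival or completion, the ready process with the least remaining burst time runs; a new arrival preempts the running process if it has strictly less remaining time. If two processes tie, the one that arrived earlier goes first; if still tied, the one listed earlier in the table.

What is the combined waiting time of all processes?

30

Schedule: | P1 0-1 | P5 1-2 | P0 2-4 | P3 4-9 | P4 9-14 | P2 14-20 |
Completion: P0=4  P1=1  P2=20  P3=9  P4=14  P5=2
Turnaround (C−A): P0=4  P1=1  P2=20  P3=9  P4=14  P5=2
Waiting = turnaround − burst: P0=2, P1=0, P2=14, P3=4, P4=9, P5=1
Total waiting = 2 + 0 + 14 + 4 + 9 + 1 = 30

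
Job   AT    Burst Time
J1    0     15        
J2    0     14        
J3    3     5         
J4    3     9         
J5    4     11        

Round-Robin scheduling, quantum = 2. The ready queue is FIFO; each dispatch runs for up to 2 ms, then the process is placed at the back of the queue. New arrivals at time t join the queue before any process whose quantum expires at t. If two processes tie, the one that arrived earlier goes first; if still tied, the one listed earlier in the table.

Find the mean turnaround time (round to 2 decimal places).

43.80

Gantt: | J1 0-2 | J2 2-4 | J1 4-6 | J3 6-8 | J4 8-10 | J5 10-12 | J2 12-14 | J1 14-16 | J3 16-18 | J4 18-20 | J5 20-22 | J2 22-24 | J1 24-26 | J3 26-27 | J4 27-29 | J5 29-31 | J2 31-33 | J1 33-35 | J4 35-37 | J5 37-39 | J2 39-41 | J1 41-43 | J4 43-44 | J5 44-46 | J2 46-48 | J1 48-50 | J5 50-51 | J2 51-53 | J1 53-54 |
Completion: J1=54  J2=53  J3=27  J4=44  J5=51
Turnaround (C−A): J1=54  J2=53  J3=24  J4=41  J5=47
Turnaround times: J1=54, J2=53, J3=24, J4=41, J5=47
Average turnaround = (54+53+24+41+47) / 5 = 219/5 = 43.80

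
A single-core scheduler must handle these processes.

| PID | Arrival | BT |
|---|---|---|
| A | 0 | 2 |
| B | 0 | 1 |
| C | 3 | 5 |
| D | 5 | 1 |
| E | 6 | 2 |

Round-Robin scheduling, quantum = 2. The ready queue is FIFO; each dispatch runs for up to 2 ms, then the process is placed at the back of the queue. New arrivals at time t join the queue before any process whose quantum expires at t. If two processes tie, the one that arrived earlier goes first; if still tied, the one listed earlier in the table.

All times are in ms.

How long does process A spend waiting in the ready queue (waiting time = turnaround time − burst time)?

Gantt: | A 0-2 | B 2-3 | C 3-5 | D 5-6 | C 6-8 | E 8-10 | C 10-11 |
Completion: A=2  B=3  C=11  D=6  E=10
Waiting(A) = turnaround − burst = 2 − 2 = 0

0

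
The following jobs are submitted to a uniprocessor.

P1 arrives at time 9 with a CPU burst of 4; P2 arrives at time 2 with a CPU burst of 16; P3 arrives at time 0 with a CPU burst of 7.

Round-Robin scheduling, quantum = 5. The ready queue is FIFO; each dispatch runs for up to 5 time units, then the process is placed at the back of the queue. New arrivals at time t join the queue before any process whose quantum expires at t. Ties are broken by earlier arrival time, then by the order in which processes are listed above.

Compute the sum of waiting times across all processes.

Schedule: | P3 0-5 | P2 5-10 | P3 10-12 | P1 12-16 | P2 16-27 |
Completion: P1=16  P2=27  P3=12
Waiting = turnaround − burst: P1=3, P2=9, P3=5
Total waiting = 3 + 9 + 5 = 17

17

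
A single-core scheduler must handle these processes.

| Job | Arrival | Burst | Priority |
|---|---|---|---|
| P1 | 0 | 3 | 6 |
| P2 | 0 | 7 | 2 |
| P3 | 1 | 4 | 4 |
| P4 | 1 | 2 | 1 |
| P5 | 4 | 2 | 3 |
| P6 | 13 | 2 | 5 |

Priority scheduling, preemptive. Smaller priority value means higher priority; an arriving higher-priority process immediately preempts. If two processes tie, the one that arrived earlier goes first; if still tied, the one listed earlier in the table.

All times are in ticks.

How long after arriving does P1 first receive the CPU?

17

Schedule: | P2 0-1 | P4 1-3 | P2 3-9 | P5 9-11 | P3 11-15 | P6 15-17 | P1 17-20 |
Completion: P1=20  P2=9  P3=15  P4=3  P5=11  P6=17
Turnaround (C−A): P1=20  P2=9  P3=14  P4=2  P5=7  P6=4
Response(P1) = first start − arrival = 17 − 0 = 17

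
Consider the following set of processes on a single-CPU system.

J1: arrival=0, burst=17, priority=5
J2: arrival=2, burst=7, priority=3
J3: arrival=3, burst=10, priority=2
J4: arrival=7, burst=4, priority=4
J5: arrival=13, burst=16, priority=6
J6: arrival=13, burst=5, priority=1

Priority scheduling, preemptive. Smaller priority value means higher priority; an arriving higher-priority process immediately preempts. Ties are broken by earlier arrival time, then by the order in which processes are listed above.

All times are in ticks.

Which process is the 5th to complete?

Schedule: | J1 0-2 | J2 2-3 | J3 3-13 | J6 13-18 | J2 18-24 | J4 24-28 | J1 28-43 | J5 43-59 |
Completion: J1=43  J2=24  J3=13  J4=28  J5=59  J6=18
Finish order: J3 → J6 → J2 → J4 → J1 → J5

J1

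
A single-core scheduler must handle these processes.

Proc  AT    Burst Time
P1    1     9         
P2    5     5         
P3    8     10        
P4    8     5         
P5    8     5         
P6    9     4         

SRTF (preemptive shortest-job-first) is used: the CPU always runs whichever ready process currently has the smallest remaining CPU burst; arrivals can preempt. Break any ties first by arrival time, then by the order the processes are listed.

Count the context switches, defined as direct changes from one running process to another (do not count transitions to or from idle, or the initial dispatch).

Schedule: | idle 0-1 | P1 1-10 | P6 10-14 | P2 14-19 | P4 19-24 | P5 24-29 | P3 29-39 |
Completion: P1=10  P2=19  P3=39  P4=24  P5=29  P6=14

5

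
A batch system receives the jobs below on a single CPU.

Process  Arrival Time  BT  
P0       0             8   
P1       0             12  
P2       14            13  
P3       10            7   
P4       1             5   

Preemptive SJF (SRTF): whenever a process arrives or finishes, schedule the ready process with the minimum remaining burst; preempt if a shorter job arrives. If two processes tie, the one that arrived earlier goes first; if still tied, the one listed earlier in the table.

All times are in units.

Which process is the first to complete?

P4

Gantt: | P0 0-1 | P4 1-6 | P0 6-13 | P3 13-20 | P1 20-32 | P2 32-45 |
Completion: P0=13  P1=32  P2=45  P3=20  P4=6
Finish order: P4 → P0 → P3 → P1 → P2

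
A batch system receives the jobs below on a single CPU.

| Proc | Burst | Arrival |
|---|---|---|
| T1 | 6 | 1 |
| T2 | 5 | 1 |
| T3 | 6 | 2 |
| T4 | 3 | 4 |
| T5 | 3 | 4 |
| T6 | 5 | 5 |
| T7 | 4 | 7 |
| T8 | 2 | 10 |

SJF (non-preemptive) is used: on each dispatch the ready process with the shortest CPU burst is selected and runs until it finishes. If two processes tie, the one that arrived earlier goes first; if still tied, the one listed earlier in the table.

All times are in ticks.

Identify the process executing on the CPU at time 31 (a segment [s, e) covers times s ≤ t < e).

Gantt: | idle 0-1 | T2 1-6 | T4 6-9 | T5 9-12 | T8 12-14 | T7 14-18 | T6 18-23 | T1 23-29 | T3 29-35 |
Completion: T1=29  T2=6  T3=35  T4=9  T5=12  T6=23  T7=18  T8=14

T3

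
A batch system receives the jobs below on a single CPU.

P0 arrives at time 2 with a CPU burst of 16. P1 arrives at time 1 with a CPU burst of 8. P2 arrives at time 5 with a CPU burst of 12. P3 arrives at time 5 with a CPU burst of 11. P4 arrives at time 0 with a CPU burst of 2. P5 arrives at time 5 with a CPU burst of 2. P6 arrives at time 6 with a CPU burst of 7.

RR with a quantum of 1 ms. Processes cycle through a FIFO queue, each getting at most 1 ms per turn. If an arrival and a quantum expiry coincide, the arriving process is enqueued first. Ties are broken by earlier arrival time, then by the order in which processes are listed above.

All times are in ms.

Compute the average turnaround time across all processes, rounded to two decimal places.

Timeline: | P4 0-1 | P1 1-2 | P4 2-3 | P0 3-4 | P1 4-5 | P0 5-6 | P2 6-7 | P3 7-8 | P5 8-9 | P1 9-10 | P6 10-11 | P0 11-12 | P2 12-13 | P3 13-14 | P5 14-15 | P1 15-16 | P6 16-17 | P0 17-18 | P2 18-19 | P3 19-20 | P1 20-21 | P6 21-22 | P0 22-23 | P2 23-24 | P3 24-25 | P1 25-26 | P6 26-27 | P0 27-28 | P2 28-29 | P3 29-30 | P1 30-31 | P6 31-32 | P0 32-33 | P2 33-34 | P3 34-35 | P1 35-36 | P6 36-37 | P0 37-38 | P2 38-39 | P3 39-40 | P6 40-41 | P0 41-42 | P2 42-43 | P3 43-44 | P0 44-45 | P2 45-46 | P3 46-47 | P0 47-48 | P2 48-49 | P3 49-50 | P0 50-51 | P2 51-52 | P3 52-53 | P0 53-54 | P2 54-55 | P0 55-58 |
Completion: P0=58  P1=36  P2=55  P3=53  P4=3  P5=15  P6=41
Turnaround (C−A): P0=56  P1=35  P2=50  P3=48  P4=3  P5=10  P6=35
Turnaround times: P0=56, P1=35, P2=50, P3=48, P4=3, P5=10, P6=35
Average turnaround = (56+35+50+48+3+10+35) / 7 = 237/7 = 33.86

33.86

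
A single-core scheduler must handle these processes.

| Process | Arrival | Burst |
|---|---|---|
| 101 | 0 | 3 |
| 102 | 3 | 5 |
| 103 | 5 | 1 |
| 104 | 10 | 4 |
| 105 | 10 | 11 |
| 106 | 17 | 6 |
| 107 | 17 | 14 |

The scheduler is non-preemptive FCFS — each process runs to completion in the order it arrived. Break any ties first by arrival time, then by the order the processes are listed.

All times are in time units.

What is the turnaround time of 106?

14

Timeline: | 101 0-3 | 102 3-8 | 103 8-9 | idle 9-10 | 104 10-14 | 105 14-25 | 106 25-31 | 107 31-45 |
Completion: 101=3  102=8  103=9  104=14  105=25  106=31  107=45
Turnaround(106) = completion − arrival = 31 − 17 = 14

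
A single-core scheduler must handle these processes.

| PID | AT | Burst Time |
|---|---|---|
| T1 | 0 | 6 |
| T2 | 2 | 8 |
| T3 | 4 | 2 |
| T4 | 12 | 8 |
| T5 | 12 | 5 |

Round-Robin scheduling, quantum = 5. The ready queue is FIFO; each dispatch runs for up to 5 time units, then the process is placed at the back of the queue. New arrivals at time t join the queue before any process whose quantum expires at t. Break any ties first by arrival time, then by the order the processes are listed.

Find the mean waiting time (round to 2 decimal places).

7.40

Gantt: | T1 0-5 | T2 5-10 | T3 10-12 | T1 12-13 | T2 13-16 | T4 16-21 | T5 21-26 | T4 26-29 |
Completion: T1=13  T2=16  T3=12  T4=29  T5=26
Turnaround (C−A): T1=13  T2=14  T3=8  T4=17  T5=14
Waiting times: T1=7, T2=6, T3=6, T4=9, T5=9
Average waiting = (7+6+6+9+9) / 5 = 37/5 = 7.40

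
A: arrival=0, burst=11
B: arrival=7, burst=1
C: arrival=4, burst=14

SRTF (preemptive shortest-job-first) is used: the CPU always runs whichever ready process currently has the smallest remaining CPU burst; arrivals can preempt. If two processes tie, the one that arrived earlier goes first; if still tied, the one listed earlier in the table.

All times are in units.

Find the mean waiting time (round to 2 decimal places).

Timeline: | A 0-7 | B 7-8 | A 8-12 | C 12-26 |
Completion: A=12  B=8  C=26
Turnaround (C−A): A=12  B=1  C=22
Waiting times: A=1, B=0, C=8
Average waiting = (1+0+8) / 3 = 9/3 = 3.00

3.00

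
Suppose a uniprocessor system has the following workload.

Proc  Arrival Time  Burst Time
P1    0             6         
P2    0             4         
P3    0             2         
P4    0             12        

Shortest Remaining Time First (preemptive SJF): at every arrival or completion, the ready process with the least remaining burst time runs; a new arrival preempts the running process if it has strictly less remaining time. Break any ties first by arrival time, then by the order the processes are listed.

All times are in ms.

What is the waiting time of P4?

12

Schedule: | P3 0-2 | P2 2-6 | P1 6-12 | P4 12-24 |
Completion: P1=12  P2=6  P3=2  P4=24
Waiting(P4) = turnaround − burst = 24 − 12 = 12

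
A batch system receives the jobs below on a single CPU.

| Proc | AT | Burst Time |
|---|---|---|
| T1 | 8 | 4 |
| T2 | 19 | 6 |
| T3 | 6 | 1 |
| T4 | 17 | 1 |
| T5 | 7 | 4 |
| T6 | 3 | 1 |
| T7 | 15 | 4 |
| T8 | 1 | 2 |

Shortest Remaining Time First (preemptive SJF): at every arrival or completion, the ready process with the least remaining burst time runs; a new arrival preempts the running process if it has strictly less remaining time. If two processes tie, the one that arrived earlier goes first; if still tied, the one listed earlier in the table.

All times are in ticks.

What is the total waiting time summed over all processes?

Gantt: | idle 0-1 | T8 1-3 | T6 3-4 | idle 4-6 | T3 6-7 | T5 7-11 | T1 11-15 | T7 15-17 | T4 17-18 | T7 18-20 | T2 20-26 |
Completion: T1=15  T2=26  T3=7  T4=18  T5=11  T6=4  T7=20  T8=3
Turnaround (C−A): T1=7  T2=7  T3=1  T4=1  T5=4  T6=1  T7=5  T8=2
Waiting = turnaround − burst: T1=3, T2=1, T3=0, T4=0, T5=0, T6=0, T7=1, T8=0
Total waiting = 3 + 1 + 0 + 0 + 0 + 0 + 1 + 0 = 5

5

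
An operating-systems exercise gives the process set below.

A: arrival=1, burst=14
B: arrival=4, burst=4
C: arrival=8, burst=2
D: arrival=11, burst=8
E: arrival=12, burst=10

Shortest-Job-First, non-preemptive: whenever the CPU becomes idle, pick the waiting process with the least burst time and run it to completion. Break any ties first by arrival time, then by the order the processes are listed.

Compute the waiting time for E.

17

Timeline: | idle 0-1 | A 1-15 | C 15-17 | B 17-21 | D 21-29 | E 29-39 |
Completion: A=15  B=21  C=17  D=29  E=39
Turnaround (C−A): A=14  B=17  C=9  D=18  E=27
Waiting(E) = turnaround − burst = 27 − 10 = 17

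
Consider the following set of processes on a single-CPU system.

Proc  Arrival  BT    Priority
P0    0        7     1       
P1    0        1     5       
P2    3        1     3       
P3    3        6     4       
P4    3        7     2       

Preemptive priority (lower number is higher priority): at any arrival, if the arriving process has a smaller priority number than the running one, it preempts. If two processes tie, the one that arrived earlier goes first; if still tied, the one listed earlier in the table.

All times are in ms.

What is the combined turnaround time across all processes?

Timeline: | P0 0-7 | P4 7-14 | P2 14-15 | P3 15-21 | P1 21-22 |
Completion: P0=7  P1=22  P2=15  P3=21  P4=14
Turnaround = completion − arrival: P0=7, P1=22, P2=12, P3=18, P4=11
Total turnaround = 7 + 22 + 12 + 18 + 11 = 70

70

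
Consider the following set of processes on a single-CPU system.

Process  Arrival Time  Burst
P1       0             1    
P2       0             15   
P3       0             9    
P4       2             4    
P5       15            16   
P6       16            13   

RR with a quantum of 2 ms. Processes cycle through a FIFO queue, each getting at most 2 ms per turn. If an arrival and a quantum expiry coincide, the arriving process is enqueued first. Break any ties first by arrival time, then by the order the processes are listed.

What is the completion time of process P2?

Timeline: | P1 0-1 | P2 1-3 | P3 3-5 | P4 5-7 | P2 7-9 | P3 9-11 | P4 11-13 | P2 13-15 | P3 15-17 | P5 17-19 | P2 19-21 | P6 21-23 | P3 23-25 | P5 25-27 | P2 27-29 | P6 29-31 | P3 31-32 | P5 32-34 | P2 34-36 | P6 36-38 | P5 38-40 | P2 40-42 | P6 42-44 | P5 44-46 | P2 46-47 | P6 47-49 | P5 49-51 | P6 51-53 | P5 53-55 | P6 55-56 | P5 56-58 |
Completion: P1=1  P2=47  P3=32  P4=13  P5=58  P6=56
Turnaround (C−A): P1=1  P2=47  P3=32  P4=11  P5=43  P6=40

47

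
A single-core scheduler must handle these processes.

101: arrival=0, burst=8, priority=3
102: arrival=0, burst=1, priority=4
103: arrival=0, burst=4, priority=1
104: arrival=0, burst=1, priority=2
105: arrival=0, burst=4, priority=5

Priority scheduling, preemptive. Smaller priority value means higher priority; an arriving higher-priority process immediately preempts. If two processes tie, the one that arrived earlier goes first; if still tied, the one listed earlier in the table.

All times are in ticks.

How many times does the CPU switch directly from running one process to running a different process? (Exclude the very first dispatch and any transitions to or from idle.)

4

Timeline: | 103 0-4 | 104 4-5 | 101 5-13 | 102 13-14 | 105 14-18 |
Completion: 101=13  102=14  103=4  104=5  105=18
Turnaround (C−A): 101=13  102=14  103=4  104=5  105=18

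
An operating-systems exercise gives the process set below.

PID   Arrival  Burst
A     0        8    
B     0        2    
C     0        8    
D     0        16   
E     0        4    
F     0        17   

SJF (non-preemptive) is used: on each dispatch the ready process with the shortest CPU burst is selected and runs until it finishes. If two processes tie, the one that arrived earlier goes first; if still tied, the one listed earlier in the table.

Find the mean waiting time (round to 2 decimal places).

Gantt: | B 0-2 | E 2-6 | A 6-14 | C 14-22 | D 22-38 | F 38-55 |
Completion: A=14  B=2  C=22  D=38  E=6  F=55
Turnaround (C−A): A=14  B=2  C=22  D=38  E=6  F=55
Waiting times: A=6, B=0, C=14, D=22, E=2, F=38
Average waiting = (6+0+14+22+2+38) / 6 = 82/6 = 13.67

13.67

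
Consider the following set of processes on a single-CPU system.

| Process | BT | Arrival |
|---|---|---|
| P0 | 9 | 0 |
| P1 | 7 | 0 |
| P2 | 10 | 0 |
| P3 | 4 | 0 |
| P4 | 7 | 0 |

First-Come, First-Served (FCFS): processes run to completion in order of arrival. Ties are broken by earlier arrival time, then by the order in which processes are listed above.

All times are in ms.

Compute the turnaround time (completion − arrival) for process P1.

Schedule: | P0 0-9 | P1 9-16 | P2 16-26 | P3 26-30 | P4 30-37 |
Completion: P0=9  P1=16  P2=26  P3=30  P4=37
Turnaround (C−A): P0=9  P1=16  P2=26  P3=30  P4=37
Turnaround(P1) = completion − arrival = 16 − 0 = 16

16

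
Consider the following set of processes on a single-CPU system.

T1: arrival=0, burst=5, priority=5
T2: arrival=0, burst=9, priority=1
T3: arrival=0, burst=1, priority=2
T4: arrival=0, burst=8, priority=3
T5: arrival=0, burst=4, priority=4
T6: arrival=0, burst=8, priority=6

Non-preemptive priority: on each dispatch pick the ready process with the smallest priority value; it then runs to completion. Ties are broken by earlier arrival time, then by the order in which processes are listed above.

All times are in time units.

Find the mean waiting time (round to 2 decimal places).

14.33

Timeline: | T2 0-9 | T3 9-10 | T4 10-18 | T5 18-22 | T1 22-27 | T6 27-35 |
Completion: T1=27  T2=9  T3=10  T4=18  T5=22  T6=35
Turnaround (C−A): T1=27  T2=9  T3=10  T4=18  T5=22  T6=35
Waiting times: T1=22, T2=0, T3=9, T4=10, T5=18, T6=27
Average waiting = (22+0+9+10+18+27) / 6 = 86/6 = 14.33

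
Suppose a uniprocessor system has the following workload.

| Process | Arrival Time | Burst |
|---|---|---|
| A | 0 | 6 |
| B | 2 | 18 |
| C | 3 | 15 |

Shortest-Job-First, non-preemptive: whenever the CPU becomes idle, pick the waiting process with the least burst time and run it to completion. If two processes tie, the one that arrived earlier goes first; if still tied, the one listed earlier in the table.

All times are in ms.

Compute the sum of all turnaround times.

61

Schedule: | A 0-6 | C 6-21 | B 21-39 |
Completion: A=6  B=39  C=21
Turnaround (C−A): A=6  B=37  C=18
Turnaround = completion − arrival: A=6, B=37, C=18
Total turnaround = 6 + 37 + 18 = 61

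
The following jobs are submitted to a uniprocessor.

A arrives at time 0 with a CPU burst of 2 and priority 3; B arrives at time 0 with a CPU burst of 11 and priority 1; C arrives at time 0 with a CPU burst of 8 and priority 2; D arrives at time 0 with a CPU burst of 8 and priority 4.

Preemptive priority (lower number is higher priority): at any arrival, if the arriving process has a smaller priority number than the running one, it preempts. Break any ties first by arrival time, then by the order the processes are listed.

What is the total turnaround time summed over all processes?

80

Schedule: | B 0-11 | C 11-19 | A 19-21 | D 21-29 |
Completion: A=21  B=11  C=19  D=29
Turnaround (C−A): A=21  B=11  C=19  D=29
Turnaround = completion − arrival: A=21, B=11, C=19, D=29
Total turnaround = 21 + 11 + 19 + 29 = 80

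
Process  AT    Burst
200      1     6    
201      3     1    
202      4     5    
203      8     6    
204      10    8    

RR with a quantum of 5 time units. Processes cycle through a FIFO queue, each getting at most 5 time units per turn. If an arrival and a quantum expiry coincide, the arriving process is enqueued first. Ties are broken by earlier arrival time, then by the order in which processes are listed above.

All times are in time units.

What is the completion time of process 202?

12

Gantt: | idle 0-1 | 200 1-6 | 201 6-7 | 202 7-12 | 200 12-13 | 203 13-18 | 204 18-23 | 203 23-24 | 204 24-27 |
Completion: 200=13  201=7  202=12  203=24  204=27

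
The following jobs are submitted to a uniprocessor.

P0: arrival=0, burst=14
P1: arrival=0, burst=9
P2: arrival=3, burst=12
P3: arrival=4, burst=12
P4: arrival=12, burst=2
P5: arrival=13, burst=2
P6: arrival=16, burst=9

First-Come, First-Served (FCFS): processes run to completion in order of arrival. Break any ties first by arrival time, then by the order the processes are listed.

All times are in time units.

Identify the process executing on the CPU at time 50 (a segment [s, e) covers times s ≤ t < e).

Schedule: | P0 0-14 | P1 14-23 | P2 23-35 | P3 35-47 | P4 47-49 | P5 49-51 | P6 51-60 |
Completion: P0=14  P1=23  P2=35  P3=47  P4=49  P5=51  P6=60
Turnaround (C−A): P0=14  P1=23  P2=32  P3=43  P4=37  P5=38  P6=44

P5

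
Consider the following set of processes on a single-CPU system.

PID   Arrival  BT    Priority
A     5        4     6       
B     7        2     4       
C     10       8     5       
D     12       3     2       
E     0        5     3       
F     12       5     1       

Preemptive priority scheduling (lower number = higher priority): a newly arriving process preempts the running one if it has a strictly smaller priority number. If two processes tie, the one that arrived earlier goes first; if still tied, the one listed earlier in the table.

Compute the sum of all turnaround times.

58

Gantt: | E 0-5 | A 5-7 | B 7-9 | A 9-10 | C 10-12 | F 12-17 | D 17-20 | C 20-26 | A 26-27 |
Completion: A=27  B=9  C=26  D=20  E=5  F=17
Turnaround (C−A): A=22  B=2  C=16  D=8  E=5  F=5
Turnaround = completion − arrival: A=22, B=2, C=16, D=8, E=5, F=5
Total turnaround = 22 + 2 + 16 + 8 + 5 + 5 = 58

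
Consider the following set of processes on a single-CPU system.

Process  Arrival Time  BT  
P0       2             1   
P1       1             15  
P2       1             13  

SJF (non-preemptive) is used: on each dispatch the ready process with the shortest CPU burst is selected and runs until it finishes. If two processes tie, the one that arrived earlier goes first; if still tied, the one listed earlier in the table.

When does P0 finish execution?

Schedule: | idle 0-1 | P2 1-14 | P0 14-15 | P1 15-30 |
Completion: P0=15  P1=30  P2=14

15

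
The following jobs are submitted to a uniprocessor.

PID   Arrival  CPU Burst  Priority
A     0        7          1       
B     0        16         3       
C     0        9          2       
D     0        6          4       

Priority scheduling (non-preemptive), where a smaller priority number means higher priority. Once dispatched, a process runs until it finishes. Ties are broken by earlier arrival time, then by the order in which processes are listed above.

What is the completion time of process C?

Schedule: | A 0-7 | C 7-16 | B 16-32 | D 32-38 |
Completion: A=7  B=32  C=16  D=38
Turnaround (C−A): A=7  B=32  C=16  D=38

16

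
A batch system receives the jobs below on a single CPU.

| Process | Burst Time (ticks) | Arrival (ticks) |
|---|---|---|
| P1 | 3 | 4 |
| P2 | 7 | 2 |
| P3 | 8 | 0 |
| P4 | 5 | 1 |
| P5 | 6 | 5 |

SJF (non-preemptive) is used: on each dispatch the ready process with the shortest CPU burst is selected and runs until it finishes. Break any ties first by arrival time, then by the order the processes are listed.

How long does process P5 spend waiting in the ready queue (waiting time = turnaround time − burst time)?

11

Timeline: | P3 0-8 | P1 8-11 | P4 11-16 | P5 16-22 | P2 22-29 |
Completion: P1=11  P2=29  P3=8  P4=16  P5=22
Waiting(P5) = turnaround − burst = 17 − 6 = 11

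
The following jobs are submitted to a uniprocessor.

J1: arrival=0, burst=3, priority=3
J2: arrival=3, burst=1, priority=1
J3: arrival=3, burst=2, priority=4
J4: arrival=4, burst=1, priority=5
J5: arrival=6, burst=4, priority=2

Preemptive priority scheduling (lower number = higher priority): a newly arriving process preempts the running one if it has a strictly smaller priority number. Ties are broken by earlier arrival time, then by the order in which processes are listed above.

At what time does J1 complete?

3

Schedule: | J1 0-3 | J2 3-4 | J3 4-6 | J5 6-10 | J4 10-11 |
Completion: J1=3  J2=4  J3=6  J4=11  J5=10
Turnaround (C−A): J1=3  J2=1  J3=3  J4=7  J5=4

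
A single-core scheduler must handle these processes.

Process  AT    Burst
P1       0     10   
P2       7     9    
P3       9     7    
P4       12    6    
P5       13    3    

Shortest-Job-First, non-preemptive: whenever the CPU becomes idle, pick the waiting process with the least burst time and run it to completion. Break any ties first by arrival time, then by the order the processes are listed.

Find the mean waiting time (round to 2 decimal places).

6.40

Schedule: | P1 0-10 | P3 10-17 | P5 17-20 | P4 20-26 | P2 26-35 |
Completion: P1=10  P2=35  P3=17  P4=26  P5=20
Turnaround (C−A): P1=10  P2=28  P3=8  P4=14  P5=7
Waiting times: P1=0, P2=19, P3=1, P4=8, P5=4
Average waiting = (0+19+1+8+4) / 5 = 32/5 = 6.40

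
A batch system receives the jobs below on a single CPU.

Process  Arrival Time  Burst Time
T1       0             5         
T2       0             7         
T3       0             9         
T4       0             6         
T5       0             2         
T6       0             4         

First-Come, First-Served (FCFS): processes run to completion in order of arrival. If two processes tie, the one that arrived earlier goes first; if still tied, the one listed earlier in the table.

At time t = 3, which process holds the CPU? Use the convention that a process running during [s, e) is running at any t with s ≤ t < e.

Schedule: | T1 0-5 | T2 5-12 | T3 12-21 | T4 21-27 | T5 27-29 | T6 29-33 |
Completion: T1=5  T2=12  T3=21  T4=27  T5=29  T6=33

T1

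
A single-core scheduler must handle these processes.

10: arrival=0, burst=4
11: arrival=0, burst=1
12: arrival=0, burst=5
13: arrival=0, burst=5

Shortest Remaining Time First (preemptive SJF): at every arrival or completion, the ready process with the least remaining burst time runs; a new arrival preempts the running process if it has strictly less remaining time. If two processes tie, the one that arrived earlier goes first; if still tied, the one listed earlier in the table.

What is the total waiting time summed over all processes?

Timeline: | 11 0-1 | 10 1-5 | 12 5-10 | 13 10-15 |
Completion: 10=5  11=1  12=10  13=15
Waiting = turnaround − burst: 10=1, 11=0, 12=5, 13=10
Total waiting = 1 + 0 + 5 + 10 = 16

16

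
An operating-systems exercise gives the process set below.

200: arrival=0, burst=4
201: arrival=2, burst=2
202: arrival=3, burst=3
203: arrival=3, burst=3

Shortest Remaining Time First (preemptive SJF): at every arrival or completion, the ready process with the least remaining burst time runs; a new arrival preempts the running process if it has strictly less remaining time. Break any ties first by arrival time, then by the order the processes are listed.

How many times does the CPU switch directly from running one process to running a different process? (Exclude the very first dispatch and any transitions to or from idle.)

3

Gantt: | 200 0-4 | 201 4-6 | 202 6-9 | 203 9-12 |
Completion: 200=4  201=6  202=9  203=12
Turnaround (C−A): 200=4  201=4  202=6  203=9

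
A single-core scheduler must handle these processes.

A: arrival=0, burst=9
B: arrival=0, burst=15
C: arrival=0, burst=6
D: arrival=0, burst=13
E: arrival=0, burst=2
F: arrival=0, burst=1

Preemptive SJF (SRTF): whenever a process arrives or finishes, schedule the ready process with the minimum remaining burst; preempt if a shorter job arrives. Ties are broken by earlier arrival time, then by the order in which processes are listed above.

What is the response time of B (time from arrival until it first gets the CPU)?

31

Gantt: | F 0-1 | E 1-3 | C 3-9 | A 9-18 | D 18-31 | B 31-46 |
Completion: A=18  B=46  C=9  D=31  E=3  F=1
Response(B) = first start − arrival = 31 − 0 = 31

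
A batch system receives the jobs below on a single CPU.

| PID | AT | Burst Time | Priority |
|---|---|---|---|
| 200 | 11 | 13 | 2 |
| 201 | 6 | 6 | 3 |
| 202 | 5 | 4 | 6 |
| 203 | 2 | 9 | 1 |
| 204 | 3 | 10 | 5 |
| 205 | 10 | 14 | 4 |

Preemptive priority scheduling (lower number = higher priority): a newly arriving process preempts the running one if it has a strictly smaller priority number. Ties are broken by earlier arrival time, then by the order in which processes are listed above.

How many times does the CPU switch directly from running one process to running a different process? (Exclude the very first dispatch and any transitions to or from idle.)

Gantt: | idle 0-2 | 203 2-11 | 200 11-24 | 201 24-30 | 205 30-44 | 204 44-54 | 202 54-58 |
Completion: 200=24  201=30  202=58  203=11  204=54  205=44
Turnaround (C−A): 200=13  201=24  202=53  203=9  204=51  205=34

5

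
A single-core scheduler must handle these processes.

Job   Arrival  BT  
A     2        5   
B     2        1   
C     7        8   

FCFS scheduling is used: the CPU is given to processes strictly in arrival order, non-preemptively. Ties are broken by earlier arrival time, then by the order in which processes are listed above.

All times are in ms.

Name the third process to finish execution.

Gantt: | idle 0-2 | A 2-7 | B 7-8 | C 8-16 |
Completion: A=7  B=8  C=16
Finish order: A → B → C

C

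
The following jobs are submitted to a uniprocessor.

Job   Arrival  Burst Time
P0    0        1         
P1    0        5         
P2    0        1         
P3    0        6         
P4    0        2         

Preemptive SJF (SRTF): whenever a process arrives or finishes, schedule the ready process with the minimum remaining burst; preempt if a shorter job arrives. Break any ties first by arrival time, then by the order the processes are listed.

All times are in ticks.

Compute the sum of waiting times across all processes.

16

Timeline: | P0 0-1 | P2 1-2 | P4 2-4 | P1 4-9 | P3 9-15 |
Completion: P0=1  P1=9  P2=2  P3=15  P4=4
Waiting = turnaround − burst: P0=0, P1=4, P2=1, P3=9, P4=2
Total waiting = 0 + 4 + 1 + 9 + 2 = 16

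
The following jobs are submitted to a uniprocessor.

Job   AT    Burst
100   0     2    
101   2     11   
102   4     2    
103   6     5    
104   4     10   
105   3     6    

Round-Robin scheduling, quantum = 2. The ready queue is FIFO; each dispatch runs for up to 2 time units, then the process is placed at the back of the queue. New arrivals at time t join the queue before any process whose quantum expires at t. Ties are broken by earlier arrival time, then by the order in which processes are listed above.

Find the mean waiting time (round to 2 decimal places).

Gantt: | 100 0-2 | 101 2-4 | 105 4-6 | 102 6-8 | 104 8-10 | 101 10-12 | 103 12-14 | 105 14-16 | 104 16-18 | 101 18-20 | 103 20-22 | 105 22-24 | 104 24-26 | 101 26-28 | 103 28-29 | 104 29-31 | 101 31-33 | 104 33-35 | 101 35-36 |
Completion: 100=2  101=36  102=8  103=29  104=35  105=24
Turnaround (C−A): 100=2  101=34  102=4  103=23  104=31  105=21
Waiting times: 100=0, 101=23, 102=2, 103=18, 104=21, 105=15
Average waiting = (0+23+2+18+21+15) / 6 = 79/6 = 13.17

13.17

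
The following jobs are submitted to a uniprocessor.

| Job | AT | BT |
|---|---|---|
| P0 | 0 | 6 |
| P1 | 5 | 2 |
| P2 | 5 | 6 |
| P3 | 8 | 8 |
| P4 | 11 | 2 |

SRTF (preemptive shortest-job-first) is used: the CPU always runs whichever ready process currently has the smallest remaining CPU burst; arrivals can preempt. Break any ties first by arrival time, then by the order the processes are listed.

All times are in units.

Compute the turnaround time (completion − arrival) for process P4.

2

Gantt: | P0 0-6 | P1 6-8 | P2 8-11 | P4 11-13 | P2 13-16 | P3 16-24 |
Completion: P0=6  P1=8  P2=16  P3=24  P4=13
Turnaround (C−A): P0=6  P1=3  P2=11  P3=16  P4=2
Turnaround(P4) = completion − arrival = 13 − 11 = 2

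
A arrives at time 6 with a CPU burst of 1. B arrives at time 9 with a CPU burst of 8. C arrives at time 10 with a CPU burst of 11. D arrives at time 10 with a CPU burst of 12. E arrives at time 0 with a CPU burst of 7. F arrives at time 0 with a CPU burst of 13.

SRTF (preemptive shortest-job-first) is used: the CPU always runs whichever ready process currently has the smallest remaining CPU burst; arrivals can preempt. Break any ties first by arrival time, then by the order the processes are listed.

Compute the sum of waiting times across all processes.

Gantt: | E 0-7 | A 7-8 | F 8-9 | B 9-17 | C 17-28 | F 28-40 | D 40-52 |
Completion: A=8  B=17  C=28  D=52  E=7  F=40
Waiting = turnaround − burst: A=1, B=0, C=7, D=30, E=0, F=27
Total waiting = 1 + 0 + 7 + 30 + 0 + 27 = 65

65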